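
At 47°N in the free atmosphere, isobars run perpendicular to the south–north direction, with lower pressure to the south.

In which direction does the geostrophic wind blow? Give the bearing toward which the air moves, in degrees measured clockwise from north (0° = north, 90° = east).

270°

The pressure-gradient force points toward the south (bearing 180°).
Geostrophic balance: in the Northern Hemisphere the Coriolis force deflects motion to the right, so the geostrophic wind blows 90° to the right of the pressure-gradient force (low pressure on the left).
Rotating 180° by 90° clockwise gives 270° — the wind blows toward the west.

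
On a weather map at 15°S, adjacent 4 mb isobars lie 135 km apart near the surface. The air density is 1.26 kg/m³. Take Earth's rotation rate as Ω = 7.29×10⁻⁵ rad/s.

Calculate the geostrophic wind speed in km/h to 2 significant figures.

Coriolis parameter at 15°S:
f = 2Ω sin φ = 2 × 7.29×10⁻⁵ × sin 15° = 3.77×10⁻⁵ s⁻¹
Pressure gradient: |∂P/∂n| = 400 Pa / 135000 m = 2.96×10⁻³ Pa/m
Geostrophic balance (pressure-gradient force = Coriolis force):
V_g = (1/(fρ)) |∂P/∂n| = 2.96×10⁻³ / (3.77×10⁻⁵ × 1.26) = 62.3 m/s
Converting: 62.3 m/s × 3.6 = 220 km/h

220 km/h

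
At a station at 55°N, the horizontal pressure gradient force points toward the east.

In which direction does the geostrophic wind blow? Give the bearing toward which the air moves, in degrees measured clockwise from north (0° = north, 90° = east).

180°

The pressure-gradient force points toward the east (bearing 090°).
Geostrophic balance: in the Northern Hemisphere the Coriolis force deflects motion to the right, so the geostrophic wind blows 90° to the right of the pressure-gradient force (low pressure on the left).
Rotating 090° by 90° clockwise gives 180° — the wind blows toward the south.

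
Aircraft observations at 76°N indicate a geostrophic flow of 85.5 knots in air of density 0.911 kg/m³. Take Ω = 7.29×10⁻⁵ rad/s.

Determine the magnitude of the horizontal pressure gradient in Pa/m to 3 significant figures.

Coriolis parameter at 76°N:
f = 2Ω sin φ = 2 × 7.29×10⁻⁵ × sin 76° = 1.41×10⁻⁴ s⁻¹
Wind speed in SI: 85.5 knots = 44.0 m/s
Geostrophic balance rearranged: |∂P/∂n| = f ρ V_g
|∂P/∂n| = 1.41×10⁻⁴ × 0.911 × 44.0 = 5.67×10⁻³ Pa/m

5.67×10⁻³ Pa/m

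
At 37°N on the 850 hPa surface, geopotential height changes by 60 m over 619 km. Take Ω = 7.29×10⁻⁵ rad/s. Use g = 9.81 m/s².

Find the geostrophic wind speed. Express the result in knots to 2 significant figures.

21 knots

Coriolis parameter at 37°N:
f = 2Ω sin φ = 2 × 7.29×10⁻⁵ × sin 37° = 8.77×10⁻⁵ s⁻¹
Height gradient: |∂Z/∂n| = 60 m / 619000 m = 9.69×10⁻⁵
On a pressure surface, geostrophic balance gives V_g = (g/f)|∂Z/∂n|:
V_g = 9.81 × 9.69×10⁻⁵ / 8.77×10⁻⁵ = 10.8 m/s
Converting: 10.8 m/s × 1.944 = 21 knots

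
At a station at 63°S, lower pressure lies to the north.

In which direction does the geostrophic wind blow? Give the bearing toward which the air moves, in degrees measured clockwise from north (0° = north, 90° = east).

The pressure-gradient force points toward the north (bearing 000°).
Geostrophic balance: in the Southern Hemisphere the Coriolis force deflects motion to the left, so the geostrophic wind blows 90° to the left of the pressure-gradient force (low pressure on the right).
Rotating 000° by 90° counterclockwise gives 270° — the wind blows toward the west.

270°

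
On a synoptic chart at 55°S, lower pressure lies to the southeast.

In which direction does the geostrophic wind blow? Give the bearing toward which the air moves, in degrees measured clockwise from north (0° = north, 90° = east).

The pressure-gradient force points toward the southeast (bearing 135°).
Geostrophic balance: in the Southern Hemisphere the Coriolis force deflects motion to the left, so the geostrophic wind blows 90° to the left of the pressure-gradient force (low pressure on the right).
Rotating 135° by 90° counterclockwise gives 045° — the wind blows toward the northeast.

045°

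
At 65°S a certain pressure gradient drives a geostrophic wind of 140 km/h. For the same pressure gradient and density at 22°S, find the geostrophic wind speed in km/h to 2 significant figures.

With the same pressure gradient and density, V_g ∝ 1/f ∝ 1/sin φ.
V₂ = V₁ · sin φ₁ / sin φ₂ = 140 × sin 65° / sin 22°
V₂ = 140 × 0.9063/0.3746 = 340 km/h

340 km/h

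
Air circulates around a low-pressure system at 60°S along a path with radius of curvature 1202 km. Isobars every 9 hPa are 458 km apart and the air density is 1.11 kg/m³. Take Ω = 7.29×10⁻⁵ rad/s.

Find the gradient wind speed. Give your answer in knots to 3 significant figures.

25.1 knots

Coriolis parameter at 60°S:
f = 2Ω sin φ = 2 × 7.29×10⁻⁵ × sin 60° = 1.26×10⁻⁴ s⁻¹
Pressure gradient: |∂P/∂n| = 900 Pa / 458000 m = 1.97×10⁻³ Pa/m
Geostrophic speed: V_g = |∂P/∂n|/(fρ) = 1.97×10⁻³/(1.26×10⁻⁴ × 1.11) = 14.0 m/s
Around a low, centrifugal force acts outward with Coriolis, so pressure-gradient force balances both:
(1/ρ)|∂P/∂n| = fV + V²/R  →  V² + fR·V − fR·V_g = 0
With fR = 1.26×10⁻⁴ × 1202×10³ m = 152 m/s:
V = [−fR + √((fR)² + 4 fR V_g)]/2 = [−152 + √(152² + 4×152×14)]/2 = 12.9 m/s
Subgeostrophic (V < V_g = 14 m/s), as expected around a low.
Converting: 12.9 m/s × 1.944 = 25.1 knots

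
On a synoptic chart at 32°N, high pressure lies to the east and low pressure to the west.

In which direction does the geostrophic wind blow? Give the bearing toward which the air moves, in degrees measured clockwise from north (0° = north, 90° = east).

000°

The pressure-gradient force points toward the west (bearing 270°).
Geostrophic balance: in the Northern Hemisphere the Coriolis force deflects motion to the right, so the geostrophic wind blows 90° to the right of the pressure-gradient force (low pressure on the left).
Rotating 270° by 90° clockwise gives 000° — the wind blows toward the north.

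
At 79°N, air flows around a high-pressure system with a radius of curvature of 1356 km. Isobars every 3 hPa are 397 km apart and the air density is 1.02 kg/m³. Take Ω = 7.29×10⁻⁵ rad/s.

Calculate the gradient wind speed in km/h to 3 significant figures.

19.2 km/h

Coriolis parameter at 79°N:
f = 2Ω sin φ = 2 × 7.29×10⁻⁵ × sin 79° = 1.43×10⁻⁴ s⁻¹
Pressure gradient: |∂P/∂n| = 300 Pa / 397000 m = 7.56×10⁻⁴ Pa/m
Geostrophic speed: V_g = |∂P/∂n|/(fρ) = 7.56×10⁻⁴/(1.43×10⁻⁴ × 1.02) = 5.18 m/s
Around a high, pressure-gradient force acts outward with centrifugal, so Coriolis balances both:
fV = (1/ρ)|∂P/∂n| + V²/R  →  V² − fR·V + fR·V_g = 0
With fR = 1.43×10⁻⁴ × 1356×10³ m = 194 m/s:
V = [fR − √((fR)² − 4 fR V_g)]/2 = [194 − √(194² − 4×194×5.18)]/2 = 5.32 m/s
Supergeostrophic (V > V_g = 5.18 m/s), as expected around a high.
Converting: 5.32 m/s × 3.6 = 19.2 km/h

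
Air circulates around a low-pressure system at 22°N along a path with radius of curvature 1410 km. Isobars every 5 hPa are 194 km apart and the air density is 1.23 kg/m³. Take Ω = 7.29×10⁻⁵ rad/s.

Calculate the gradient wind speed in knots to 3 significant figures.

Coriolis parameter at 22°N:
f = 2Ω sin φ = 2 × 7.29×10⁻⁵ × sin 22° = 5.46×10⁻⁵ s⁻¹
Pressure gradient: |∂P/∂n| = 500 Pa / 194000 m = 2.58×10⁻³ Pa/m
Geostrophic speed: V_g = |∂P/∂n|/(fρ) = 2.58×10⁻³/(5.46×10⁻⁵ × 1.23) = 38.4 m/s
Around a low, centrifugal force acts outward with Coriolis, so pressure-gradient force balances both:
(1/ρ)|∂P/∂n| = fV + V²/R  →  V² + fR·V − fR·V_g = 0
With fR = 5.46×10⁻⁵ × 1410×10³ m = 77.0 m/s:
V = [−fR + √((fR)² + 4 fR V_g)]/2 = [−77.0 + √(77.0² + 4×77.0×38.4)]/2 = 28.1 m/s
Subgeostrophic (V < V_g = 38.4 m/s), as expected around a low.
Converting: 28.1 m/s × 1.944 = 54.6 knots

54.6 knots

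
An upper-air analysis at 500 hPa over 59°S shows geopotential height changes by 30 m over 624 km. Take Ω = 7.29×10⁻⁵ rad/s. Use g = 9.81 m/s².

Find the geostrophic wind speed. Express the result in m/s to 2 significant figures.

3.8 m/s

Coriolis parameter at 59°S:
f = 2Ω sin φ = 2 × 7.29×10⁻⁵ × sin 59° = 1.25×10⁻⁴ s⁻¹
Height gradient: |∂Z/∂n| = 30 m / 624000 m = 4.81×10⁻⁵
On a pressure surface, geostrophic balance gives V_g = (g/f)|∂Z/∂n|:
V_g = 9.81 × 4.81×10⁻⁵ / 1.25×10⁻⁴ = 3.77 m/s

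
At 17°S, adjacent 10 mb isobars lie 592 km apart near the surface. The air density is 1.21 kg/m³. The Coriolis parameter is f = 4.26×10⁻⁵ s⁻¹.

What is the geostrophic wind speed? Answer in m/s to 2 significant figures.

33 m/s

Pressure gradient: |∂P/∂n| = 1000 Pa / 592000 m = 1.69×10⁻³ Pa/m
Geostrophic balance (pressure-gradient force = Coriolis force):
V_g = (1/(fρ)) |∂P/∂n| = 1.69×10⁻³ / (4.26×10⁻⁵ × 1.21) = 32.8 m/s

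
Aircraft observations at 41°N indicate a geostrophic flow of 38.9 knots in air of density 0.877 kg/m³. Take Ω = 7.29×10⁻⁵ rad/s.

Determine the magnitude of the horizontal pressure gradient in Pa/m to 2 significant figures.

Coriolis parameter at 41°N:
f = 2Ω sin φ = 2 × 7.29×10⁻⁵ × sin 41° = 9.57×10⁻⁵ s⁻¹
Wind speed in SI: 38.9 knots = 20.0 m/s
Geostrophic balance rearranged: |∂P/∂n| = f ρ V_g
|∂P/∂n| = 9.57×10⁻⁵ × 0.877 × 20.0 = 1.68×10⁻³ Pa/m

1.7×10⁻³ Pa/m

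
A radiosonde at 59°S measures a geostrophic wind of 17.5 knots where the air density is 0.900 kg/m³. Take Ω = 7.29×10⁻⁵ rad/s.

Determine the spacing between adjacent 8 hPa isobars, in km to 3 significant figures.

790 km

Coriolis parameter at 59°S:
f = 2Ω sin φ = 2 × 7.29×10⁻⁵ × sin 59° = 1.25×10⁻⁴ s⁻¹
Wind speed in SI: 17.5 knots = 9.00 m/s
Geostrophic balance rearranged: |∂P/∂n| = f ρ V_g
|∂P/∂n| = 1.25×10⁻⁴ × 0.900 × 9.00 = 1.01×10⁻³ Pa/m
Isobar spacing: Δn = ΔP/|∂P/∂n| = 800 Pa / 1.01×10⁻³ Pa/m = 790038 m ≈ 790 km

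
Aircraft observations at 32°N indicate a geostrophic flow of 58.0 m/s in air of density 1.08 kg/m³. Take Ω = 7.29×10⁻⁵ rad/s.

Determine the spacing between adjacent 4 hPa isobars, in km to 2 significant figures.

83 km

Coriolis parameter at 32°N:
f = 2Ω sin φ = 2 × 7.29×10⁻⁵ × sin 32° = 7.73×10⁻⁵ s⁻¹
Geostrophic balance rearranged: |∂P/∂n| = f ρ V_g
|∂P/∂n| = 7.73×10⁻⁵ × 1.08 × 58.0 = 4.84×10⁻³ Pa/m
Isobar spacing: Δn = ΔP/|∂P/∂n| = 400 Pa / 4.84×10⁻³ Pa/m = 82650 m ≈ 83 km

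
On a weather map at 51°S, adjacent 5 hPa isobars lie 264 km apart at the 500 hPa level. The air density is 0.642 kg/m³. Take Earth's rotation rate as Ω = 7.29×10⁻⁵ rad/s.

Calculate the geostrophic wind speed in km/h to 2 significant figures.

Coriolis parameter at 51°S:
f = 2Ω sin φ = 2 × 7.29×10⁻⁵ × sin 51° = 1.13×10⁻⁴ s⁻¹
Pressure gradient: |∂P/∂n| = 500 Pa / 264000 m = 1.89×10⁻³ Pa/m
Geostrophic balance (pressure-gradient force = Coriolis force):
V_g = (1/(fρ)) |∂P/∂n| = 1.89×10⁻³ / (1.13×10⁻⁴ × 0.642) = 26.0 m/s
Converting: 26.0 m/s × 3.6 = 94 km/h

94 km/h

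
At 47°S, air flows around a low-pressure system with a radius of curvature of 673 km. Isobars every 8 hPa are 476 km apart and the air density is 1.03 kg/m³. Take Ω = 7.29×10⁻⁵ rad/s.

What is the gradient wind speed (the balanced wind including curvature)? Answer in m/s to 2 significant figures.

Coriolis parameter at 47°S:
f = 2Ω sin φ = 2 × 7.29×10⁻⁵ × sin 47° = 1.07×10⁻⁴ s⁻¹
Pressure gradient: |∂P/∂n| = 800 Pa / 476000 m = 1.68×10⁻³ Pa/m
Geostrophic speed: V_g = |∂P/∂n|/(fρ) = 1.68×10⁻³/(1.07×10⁻⁴ × 1.03) = 15.3 m/s
Around a low, centrifugal force acts outward with Coriolis, so pressure-gradient force balances both:
(1/ρ)|∂P/∂n| = fV + V²/R  →  V² + fR·V − fR·V_g = 0
With fR = 1.07×10⁻⁴ × 673×10³ m = 71.8 m/s:
V = [−fR + √((fR)² + 4 fR V_g)]/2 = [−71.8 + √(71.8² + 4×71.8×15.3)]/2 = 13 m/s
Subgeostrophic (V < V_g = 15.3 m/s), as expected around a low.

13 m/s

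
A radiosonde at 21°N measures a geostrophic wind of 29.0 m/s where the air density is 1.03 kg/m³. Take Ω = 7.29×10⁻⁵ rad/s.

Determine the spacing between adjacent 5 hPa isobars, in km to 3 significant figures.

Coriolis parameter at 21°N:
f = 2Ω sin φ = 2 × 7.29×10⁻⁵ × sin 21° = 5.23×10⁻⁵ s⁻¹
Geostrophic balance rearranged: |∂P/∂n| = f ρ V_g
|∂P/∂n| = 5.23×10⁻⁵ × 1.03 × 29.0 = 1.56×10⁻³ Pa/m
Isobar spacing: Δn = ΔP/|∂P/∂n| = 500 Pa / 1.56×10⁻³ Pa/m = 320367 m ≈ 320 km

320 km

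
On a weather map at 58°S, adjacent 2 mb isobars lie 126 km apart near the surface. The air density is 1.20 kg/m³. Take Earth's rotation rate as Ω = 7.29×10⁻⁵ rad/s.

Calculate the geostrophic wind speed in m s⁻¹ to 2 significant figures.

Coriolis parameter at 58°S:
f = 2Ω sin φ = 2 × 7.29×10⁻⁵ × sin 58° = 1.24×10⁻⁴ s⁻¹
Pressure gradient: |∂P/∂n| = 200 Pa / 126000 m = 1.59×10⁻³ Pa/m
Geostrophic balance (pressure-gradient force = Coriolis force):
V_g = (1/(fρ)) |∂P/∂n| = 1.59×10⁻³ / (1.24×10⁻⁴ × 1.20) = 10.7 m/s

11 m s⁻¹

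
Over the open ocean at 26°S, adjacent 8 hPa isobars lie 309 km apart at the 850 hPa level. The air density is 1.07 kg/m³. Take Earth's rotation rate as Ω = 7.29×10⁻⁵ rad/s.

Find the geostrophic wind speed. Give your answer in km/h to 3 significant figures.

136 km/h

Coriolis parameter at 26°S:
f = 2Ω sin φ = 2 × 7.29×10⁻⁵ × sin 26° = 6.39×10⁻⁵ s⁻¹
Pressure gradient: |∂P/∂n| = 800 Pa / 309000 m = 2.59×10⁻³ Pa/m
Geostrophic balance (pressure-gradient force = Coriolis force):
V_g = (1/(fρ)) |∂P/∂n| = 2.59×10⁻³ / (6.39×10⁻⁵ × 1.07) = 37.9 m/s
Converting: 37.9 m/s × 3.6 = 136 km/h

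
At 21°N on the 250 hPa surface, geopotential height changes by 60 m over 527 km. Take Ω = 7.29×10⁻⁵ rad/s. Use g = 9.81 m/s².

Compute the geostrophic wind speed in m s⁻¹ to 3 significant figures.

Coriolis parameter at 21°N:
f = 2Ω sin φ = 2 × 7.29×10⁻⁵ × sin 21° = 5.23×10⁻⁵ s⁻¹
Height gradient: |∂Z/∂n| = 60 m / 527000 m = 1.14×10⁻⁴
On a pressure surface, geostrophic balance gives V_g = (g/f)|∂Z/∂n|:
V_g = 9.81 × 1.14×10⁻⁴ / 5.23×10⁻⁵ = 21.4 m/s

21.4 m s⁻¹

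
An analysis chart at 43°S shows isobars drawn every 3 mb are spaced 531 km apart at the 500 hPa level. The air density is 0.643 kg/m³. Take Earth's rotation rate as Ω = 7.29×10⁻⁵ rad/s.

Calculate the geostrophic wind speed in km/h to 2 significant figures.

32 km/h

Coriolis parameter at 43°S:
f = 2Ω sin φ = 2 × 7.29×10⁻⁵ × sin 43° = 9.94×10⁻⁵ s⁻¹
Pressure gradient: |∂P/∂n| = 300 Pa / 531000 m = 5.65×10⁻⁴ Pa/m
Geostrophic balance (pressure-gradient force = Coriolis force):
V_g = (1/(fρ)) |∂P/∂n| = 5.65×10⁻⁴ / (9.94×10⁻⁵ × 0.643) = 8.84 m/s
Converting: 8.84 m/s × 3.6 = 32 km/h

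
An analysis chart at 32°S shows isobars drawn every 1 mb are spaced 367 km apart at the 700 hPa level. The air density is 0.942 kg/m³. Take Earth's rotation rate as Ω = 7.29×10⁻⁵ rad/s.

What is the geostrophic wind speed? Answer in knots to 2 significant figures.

7.3 knots

Coriolis parameter at 32°S:
f = 2Ω sin φ = 2 × 7.29×10⁻⁵ × sin 32° = 7.73×10⁻⁵ s⁻¹
Pressure gradient: |∂P/∂n| = 100 Pa / 367000 m = 2.72×10⁻⁴ Pa/m
Geostrophic balance (pressure-gradient force = Coriolis force):
V_g = (1/(fρ)) |∂P/∂n| = 2.72×10⁻⁴ / (7.73×10⁻⁵ × 0.942) = 3.74 m/s
Converting: 3.74 m/s × 1.944 = 7.3 knots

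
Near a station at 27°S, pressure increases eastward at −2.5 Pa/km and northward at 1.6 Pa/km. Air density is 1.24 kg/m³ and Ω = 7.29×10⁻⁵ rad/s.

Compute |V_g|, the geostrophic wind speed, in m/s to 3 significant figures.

Coriolis parameter at 27°S:
f = 2Ω sin φ = 2 × 7.29×10⁻⁵ × sin 27° = 6.62×10⁻⁵ s⁻¹
In the Southern Hemisphere f is negative: f = −6.62×10⁻⁵ s⁻¹.
Component geostrophic relations (x east, y north):
u_g = −(1/(fρ)) ∂P/∂y,  v_g = (1/(fρ)) ∂P/∂x
u_g = −(1.6×10⁻³)/(−6.62×10⁻⁵ × 1.24) = 19.5 m/s;  v_g = (−2.5×10⁻³)/(−6.62×10⁻⁵ × 1.24) = 30.5 m/s
|V_g| = √(u_g² + v_g²) = 36.2 m/s

36.2 m/s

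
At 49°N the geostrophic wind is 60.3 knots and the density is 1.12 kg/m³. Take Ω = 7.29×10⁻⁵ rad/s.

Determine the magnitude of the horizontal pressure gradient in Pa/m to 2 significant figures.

3.8×10⁻³ Pa/m

Coriolis parameter at 49°N:
f = 2Ω sin φ = 2 × 7.29×10⁻⁵ × sin 49° = 1.10×10⁻⁴ s⁻¹
Wind speed in SI: 60.3 knots = 31.0 m/s
Geostrophic balance rearranged: |∂P/∂n| = f ρ V_g
|∂P/∂n| = 1.10×10⁻⁴ × 1.12 × 31.0 = 3.82×10⁻³ Pa/m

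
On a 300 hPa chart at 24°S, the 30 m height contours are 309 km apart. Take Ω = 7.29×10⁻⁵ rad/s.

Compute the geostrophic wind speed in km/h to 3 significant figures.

57.8 km/h

Coriolis parameter at 24°S:
f = 2Ω sin φ = 2 × 7.29×10⁻⁵ × sin 24° = 5.93×10⁻⁵ s⁻¹
Height gradient: |∂Z/∂n| = 30 m / 309000 m = 9.71×10⁻⁵
On a pressure surface, geostrophic balance gives V_g = (g/f)|∂Z/∂n|:
V_g = 9.81 × 9.71×10⁻⁵ / 5.93×10⁻⁵ = 16.1 m/s
Converting: 16.1 m/s × 3.6 = 57.8 km/h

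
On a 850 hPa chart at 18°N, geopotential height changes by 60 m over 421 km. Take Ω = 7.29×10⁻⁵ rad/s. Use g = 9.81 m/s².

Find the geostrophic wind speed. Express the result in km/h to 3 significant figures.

112 km/h

Coriolis parameter at 18°N:
f = 2Ω sin φ = 2 × 7.29×10⁻⁵ × sin 18° = 4.51×10⁻⁵ s⁻¹
Height gradient: |∂Z/∂n| = 60 m / 421000 m = 1.43×10⁻⁴
On a pressure surface, geostrophic balance gives V_g = (g/f)|∂Z/∂n|:
V_g = 9.81 × 1.43×10⁻⁴ / 4.51×10⁻⁵ = 31.0 m/s
Converting: 31.0 m/s × 3.6 = 112 km/h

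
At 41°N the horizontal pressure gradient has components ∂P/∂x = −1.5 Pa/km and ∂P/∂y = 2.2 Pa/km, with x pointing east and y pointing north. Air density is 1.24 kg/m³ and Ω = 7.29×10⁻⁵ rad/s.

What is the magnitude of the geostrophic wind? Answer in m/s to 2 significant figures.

Coriolis parameter at 41°N:
f = 2Ω sin φ = 2 × 7.29×10⁻⁵ × sin 41° = 9.57×10⁻⁵ s⁻¹
Component geostrophic relations (x east, y north):
u_g = −(1/(fρ)) ∂P/∂y,  v_g = (1/(fρ)) ∂P/∂x
u_g = −(2.2×10⁻³)/(9.57×10⁻⁵ × 1.24) = −18.5 m/s;  v_g = (−1.5×10⁻³)/(9.57×10⁻⁵ × 1.24) = −12.6 m/s
|V_g| = √(u_g² + v_g²) = 22.4 m/s

22 m/s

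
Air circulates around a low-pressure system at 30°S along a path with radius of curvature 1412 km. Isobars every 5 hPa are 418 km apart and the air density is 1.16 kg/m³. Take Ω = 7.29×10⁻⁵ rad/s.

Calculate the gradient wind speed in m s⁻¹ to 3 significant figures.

Coriolis parameter at 30°S:
f = 2Ω sin φ = 2 × 7.29×10⁻⁵ × sin 30° = 7.29×10⁻⁵ s⁻¹
Pressure gradient: |∂P/∂n| = 500 Pa / 418000 m = 1.20×10⁻³ Pa/m
Geostrophic speed: V_g = |∂P/∂n|/(fρ) = 1.20×10⁻³/(7.29×10⁻⁵ × 1.16) = 14.1 m/s
Around a low, centrifugal force acts outward with Coriolis, so pressure-gradient force balances both:
(1/ρ)|∂P/∂n| = fV + V²/R  →  V² + fR·V − fR·V_g = 0
With fR = 7.29×10⁻⁵ × 1412×10³ m = 103 m/s:
V = [−fR + √((fR)² + 4 fR V_g)]/2 = [−103 + √(103² + 4×103×14.1)]/2 = 12.6 m/s
Subgeostrophic (V < V_g = 14.1 m/s), as expected around a low.

12.6 m s⁻¹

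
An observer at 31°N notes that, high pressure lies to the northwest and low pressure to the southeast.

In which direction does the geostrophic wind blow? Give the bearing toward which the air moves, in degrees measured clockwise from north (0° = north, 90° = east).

The pressure-gradient force points toward the southeast (bearing 135°).
Geostrophic balance: in the Northern Hemisphere the Coriolis force deflects motion to the right, so the geostrophic wind blows 90° to the right of the pressure-gradient force (low pressure on the left).
Rotating 135° by 90° clockwise gives 225° — the wind blows toward the southwest.

225°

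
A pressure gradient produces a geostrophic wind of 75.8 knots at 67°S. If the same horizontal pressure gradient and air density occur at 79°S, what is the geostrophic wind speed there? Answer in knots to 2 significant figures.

71 knots

With the same pressure gradient and density, V_g ∝ 1/f ∝ 1/sin φ.
V₂ = V₁ · sin φ₁ / sin φ₂ = 75.8 × sin 67° / sin 79°
V₂ = 75.8 × 0.9205/0.9816 = 71 knots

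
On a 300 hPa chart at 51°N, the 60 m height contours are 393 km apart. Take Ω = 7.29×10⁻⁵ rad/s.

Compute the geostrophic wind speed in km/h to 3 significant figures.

Coriolis parameter at 51°N:
f = 2Ω sin φ = 2 × 7.29×10⁻⁵ × sin 51° = 1.13×10⁻⁴ s⁻¹
Height gradient: |∂Z/∂n| = 60 m / 393000 m = 1.53×10⁻⁴
On a pressure surface, geostrophic balance gives V_g = (g/f)|∂Z/∂n|:
V_g = 9.81 × 1.53×10⁻⁴ / 1.13×10⁻⁴ = 13.2 m/s
Converting: 13.2 m/s × 3.6 = 47.6 km/h

47.6 km/h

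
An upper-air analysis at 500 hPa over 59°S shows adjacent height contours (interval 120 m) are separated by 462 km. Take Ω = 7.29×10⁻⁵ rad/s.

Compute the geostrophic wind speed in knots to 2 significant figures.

40 knots

Coriolis parameter at 59°S:
f = 2Ω sin φ = 2 × 7.29×10⁻⁵ × sin 59° = 1.25×10⁻⁴ s⁻¹
Height gradient: |∂Z/∂n| = 120 m / 462000 m = 2.60×10⁻⁴
On a pressure surface, geostrophic balance gives V_g = (g/f)|∂Z/∂n|:
V_g = 9.81 × 2.60×10⁻⁴ / 1.25×10⁻⁴ = 20.4 m/s
Converting: 20.4 m/s × 1.944 = 40 knots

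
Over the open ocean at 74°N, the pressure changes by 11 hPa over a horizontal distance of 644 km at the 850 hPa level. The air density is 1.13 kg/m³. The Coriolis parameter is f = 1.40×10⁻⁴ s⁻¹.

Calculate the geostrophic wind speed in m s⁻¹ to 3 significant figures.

10.8 m s⁻¹

Pressure gradient: |∂P/∂n| = 1100 Pa / 644000 m = 1.71×10⁻³ Pa/m
Geostrophic balance (pressure-gradient force = Coriolis force):
V_g = (1/(fρ)) |∂P/∂n| = 1.71×10⁻³ / (1.40×10⁻⁴ × 1.13) = 10.8 m/s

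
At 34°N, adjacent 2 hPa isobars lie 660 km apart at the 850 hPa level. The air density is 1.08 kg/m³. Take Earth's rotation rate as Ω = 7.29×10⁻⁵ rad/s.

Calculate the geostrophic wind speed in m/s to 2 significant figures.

3.4 m/s

Coriolis parameter at 34°N:
f = 2Ω sin φ = 2 × 7.29×10⁻⁵ × sin 34° = 8.15×10⁻⁵ s⁻¹
Pressure gradient: |∂P/∂n| = 200 Pa / 660000 m = 3.03×10⁻⁴ Pa/m
Geostrophic balance (pressure-gradient force = Coriolis force):
V_g = (1/(fρ)) |∂P/∂n| = 3.03×10⁻⁴ / (8.15×10⁻⁵ × 1.08) = 3.44 m/s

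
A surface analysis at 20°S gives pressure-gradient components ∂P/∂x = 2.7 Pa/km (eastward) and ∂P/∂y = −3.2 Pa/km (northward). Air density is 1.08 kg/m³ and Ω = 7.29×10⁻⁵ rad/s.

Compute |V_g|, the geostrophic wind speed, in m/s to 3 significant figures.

77.7 m/s

Coriolis parameter at 20°S:
f = 2Ω sin φ = 2 × 7.29×10⁻⁵ × sin 20° = 4.99×10⁻⁵ s⁻¹
In the Southern Hemisphere f is negative: f = −4.99×10⁻⁵ s⁻¹.
Component geostrophic relations (x east, y north):
u_g = −(1/(fρ)) ∂P/∂y,  v_g = (1/(fρ)) ∂P/∂x
u_g = −(−3.2×10⁻³)/(−4.99×10⁻⁵ × 1.08) = −59.4 m/s;  v_g = (2.7×10⁻³)/(−4.99×10⁻⁵ × 1.08) = −50.1 m/s
|V_g| = √(u_g² + v_g²) = 77.7 m/s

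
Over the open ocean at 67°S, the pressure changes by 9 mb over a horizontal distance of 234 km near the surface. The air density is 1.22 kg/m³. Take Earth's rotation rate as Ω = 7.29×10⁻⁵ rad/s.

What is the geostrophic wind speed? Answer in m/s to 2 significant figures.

Coriolis parameter at 67°S:
f = 2Ω sin φ = 2 × 7.29×10⁻⁵ × sin 67° = 1.34×10⁻⁴ s⁻¹
Pressure gradient: |∂P/∂n| = 900 Pa / 234000 m = 3.85×10⁻³ Pa/m
Geostrophic balance (pressure-gradient force = Coriolis force):
V_g = (1/(fρ)) |∂P/∂n| = 3.85×10⁻³ / (1.34×10⁻⁴ × 1.22) = 23.5 m/s

23 m/s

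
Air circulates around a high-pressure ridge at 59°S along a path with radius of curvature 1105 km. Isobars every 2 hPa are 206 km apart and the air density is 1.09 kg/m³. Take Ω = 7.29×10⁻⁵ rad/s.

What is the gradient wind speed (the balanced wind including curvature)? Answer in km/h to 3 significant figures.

Coriolis parameter at 59°S:
f = 2Ω sin φ = 2 × 7.29×10⁻⁵ × sin 59° = 1.25×10⁻⁴ s⁻¹
Pressure gradient: |∂P/∂n| = 200 Pa / 206000 m = 9.71×10⁻⁴ Pa/m
Geostrophic speed: V_g = |∂P/∂n|/(fρ) = 9.71×10⁻⁴/(1.25×10⁻⁴ × 1.09) = 7.13 m/s
Around a high, pressure-gradient force acts outward with centrifugal, so Coriolis balances both:
fV = (1/ρ)|∂P/∂n| + V²/R  →  V² − fR·V + fR·V_g = 0
With fR = 1.25×10⁻⁴ × 1105×10³ m = 138 m/s:
V = [fR − √((fR)² − 4 fR V_g)]/2 = [138 − √(138² − 4×138×7.13)]/2 = 7.54 m/s
Supergeostrophic (V > V_g = 7.13 m/s), as expected around a high.
Converting: 7.54 m/s × 3.6 = 27.1 km/h

27.1 km/h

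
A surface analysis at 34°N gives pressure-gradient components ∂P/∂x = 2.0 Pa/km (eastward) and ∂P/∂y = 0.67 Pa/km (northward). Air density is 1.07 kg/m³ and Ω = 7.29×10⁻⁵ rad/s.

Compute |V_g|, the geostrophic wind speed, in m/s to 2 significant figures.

24 m/s

Coriolis parameter at 34°N:
f = 2Ω sin φ = 2 × 7.29×10⁻⁵ × sin 34° = 8.15×10⁻⁵ s⁻¹
Component geostrophic relations (x east, y north):
u_g = −(1/(fρ)) ∂P/∂y,  v_g = (1/(fρ)) ∂P/∂x
u_g = −(0.67×10⁻³)/(8.15×10⁻⁵ × 1.07) = −7.68 m/s;  v_g = (2.0×10⁻³)/(8.15×10⁻⁵ × 1.07) = 22.9 m/s
|V_g| = √(u_g² + v_g²) = 24.2 m/s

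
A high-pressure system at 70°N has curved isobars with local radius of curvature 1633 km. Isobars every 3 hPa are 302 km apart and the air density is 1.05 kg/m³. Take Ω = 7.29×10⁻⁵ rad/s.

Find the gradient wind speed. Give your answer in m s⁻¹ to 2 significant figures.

Coriolis parameter at 70°N:
f = 2Ω sin φ = 2 × 7.29×10⁻⁵ × sin 70° = 1.37×10⁻⁴ s⁻¹
Pressure gradient: |∂P/∂n| = 300 Pa / 302000 m = 9.93×10⁻⁴ Pa/m
Geostrophic speed: V_g = |∂P/∂n|/(fρ) = 9.93×10⁻⁴/(1.37×10⁻⁴ × 1.05) = 6.91 m/s
Around a high, pressure-gradient force acts outward with centrifugal, so Coriolis balances both:
fV = (1/ρ)|∂P/∂n| + V²/R  →  V² − fR·V + fR·V_g = 0
With fR = 1.37×10⁻⁴ × 1633×10³ m = 224 m/s:
V = [fR − √((fR)² − 4 fR V_g)]/2 = [224 − √(224² − 4×224×6.91)]/2 = 7.13 m/s
Supergeostrophic (V > V_g = 6.91 m/s), as expected around a high.

7.1 m s⁻¹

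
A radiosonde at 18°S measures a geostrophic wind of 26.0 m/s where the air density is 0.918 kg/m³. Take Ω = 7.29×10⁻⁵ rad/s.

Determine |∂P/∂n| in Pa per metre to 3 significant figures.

Coriolis parameter at 18°S:
f = 2Ω sin φ = 2 × 7.29×10⁻⁵ × sin 18° = 4.51×10⁻⁵ s⁻¹
Geostrophic balance rearranged: |∂P/∂n| = f ρ V_g
|∂P/∂n| = 4.51×10⁻⁵ × 0.918 × 26.0 = 1.08×10⁻³ Pa/m

1.08×10⁻³ Pa/m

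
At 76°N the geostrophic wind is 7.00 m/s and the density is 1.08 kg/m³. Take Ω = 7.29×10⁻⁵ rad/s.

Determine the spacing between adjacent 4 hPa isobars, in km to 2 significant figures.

370 km

Coriolis parameter at 76°N:
f = 2Ω sin φ = 2 × 7.29×10⁻⁵ × sin 76° = 1.41×10⁻⁴ s⁻¹
Geostrophic balance rearranged: |∂P/∂n| = f ρ V_g
|∂P/∂n| = 1.41×10⁻⁴ × 1.08 × 7.00 = 1.07×10⁻³ Pa/m
Isobar spacing: Δn = ΔP/|∂P/∂n| = 400 Pa / 1.07×10⁻³ Pa/m = 374004 m ≈ 370 km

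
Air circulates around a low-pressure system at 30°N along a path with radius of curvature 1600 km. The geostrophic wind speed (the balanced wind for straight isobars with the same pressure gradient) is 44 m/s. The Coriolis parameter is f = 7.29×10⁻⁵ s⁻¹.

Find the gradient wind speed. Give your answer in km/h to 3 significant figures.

123 km/h

Around a low, centrifugal force acts outward with Coriolis, so pressure-gradient force balances both:
(1/ρ)|∂P/∂n| = fV + V²/R  →  V² + fR·V − fR·V_g = 0
With fR = 7.29×10⁻⁵ × 1600×10³ m = 117 m/s:
V = [−fR + √((fR)² + 4 fR V_g)]/2 = [−117 + √(117² + 4×117×44)]/2 = 34.1 m/s
Subgeostrophic (V < V_g = 44 m/s), as expected around a low.
Converting: 34.1 m/s × 3.6 = 123 km/h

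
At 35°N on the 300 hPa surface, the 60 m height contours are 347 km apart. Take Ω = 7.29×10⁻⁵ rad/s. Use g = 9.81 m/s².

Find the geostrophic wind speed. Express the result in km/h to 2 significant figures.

73 km/h

Coriolis parameter at 35°N:
f = 2Ω sin φ = 2 × 7.29×10⁻⁵ × sin 35° = 8.36×10⁻⁵ s⁻¹
Height gradient: |∂Z/∂n| = 60 m / 347000 m = 1.73×10⁻⁴
On a pressure surface, geostrophic balance gives V_g = (g/f)|∂Z/∂n|:
V_g = 9.81 × 1.73×10⁻⁴ / 8.36×10⁻⁵ = 20.3 m/s
Converting: 20.3 m/s × 3.6 = 73 km/h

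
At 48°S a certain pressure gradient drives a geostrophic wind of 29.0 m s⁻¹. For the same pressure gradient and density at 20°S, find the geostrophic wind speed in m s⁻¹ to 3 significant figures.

63.0 m s⁻¹

With the same pressure gradient and density, V_g ∝ 1/f ∝ 1/sin φ.
V₂ = V₁ · sin φ₁ / sin φ₂ = 29.0 × sin 48° / sin 20°
V₂ = 29.0 × 0.7431/0.3420 = 63.0 m s⁻¹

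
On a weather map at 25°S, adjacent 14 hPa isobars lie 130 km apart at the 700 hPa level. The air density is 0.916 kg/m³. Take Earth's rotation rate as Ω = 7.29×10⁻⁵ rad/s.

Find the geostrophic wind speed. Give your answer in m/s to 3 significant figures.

Coriolis parameter at 25°S:
f = 2Ω sin φ = 2 × 7.29×10⁻⁵ × sin 25° = 6.16×10⁻⁵ s⁻¹
Pressure gradient: |∂P/∂n| = 1400 Pa / 130000 m = 1.08×10⁻² Pa/m
Geostrophic balance (pressure-gradient force = Coriolis force):
V_g = (1/(fρ)) |∂P/∂n| = 1.08×10⁻² / (6.16×10⁻⁵ × 0.916) = 191 m/s

191 m/s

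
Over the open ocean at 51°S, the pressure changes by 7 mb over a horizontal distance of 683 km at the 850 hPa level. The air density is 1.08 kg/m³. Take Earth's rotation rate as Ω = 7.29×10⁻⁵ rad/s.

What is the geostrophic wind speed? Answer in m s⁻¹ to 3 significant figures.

Coriolis parameter at 51°S:
f = 2Ω sin φ = 2 × 7.29×10⁻⁵ × sin 51° = 1.13×10⁻⁴ s⁻¹
Pressure gradient: |∂P/∂n| = 700 Pa / 683000 m = 1.02×10⁻³ Pa/m
Geostrophic balance (pressure-gradient force = Coriolis force):
V_g = (1/(fρ)) |∂P/∂n| = 1.02×10⁻³ / (1.13×10⁻⁴ × 1.08) = 8.38 m/s

8.38 m s⁻¹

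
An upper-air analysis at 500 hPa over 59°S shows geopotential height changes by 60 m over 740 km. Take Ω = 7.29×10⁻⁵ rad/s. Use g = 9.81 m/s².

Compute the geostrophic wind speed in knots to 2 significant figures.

Coriolis parameter at 59°S:
f = 2Ω sin φ = 2 × 7.29×10⁻⁵ × sin 59° = 1.25×10⁻⁴ s⁻¹
Height gradient: |∂Z/∂n| = 60 m / 740000 m = 8.11×10⁻⁵
On a pressure surface, geostrophic balance gives V_g = (g/f)|∂Z/∂n|:
V_g = 9.81 × 8.11×10⁻⁵ / 1.25×10⁻⁴ = 6.36 m/s
Converting: 6.36 m/s × 1.944 = 12 knots

12 knots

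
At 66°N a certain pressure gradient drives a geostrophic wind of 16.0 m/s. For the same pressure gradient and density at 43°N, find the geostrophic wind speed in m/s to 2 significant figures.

21 m/s

With the same pressure gradient and density, V_g ∝ 1/f ∝ 1/sin φ.
V₂ = V₁ · sin φ₁ / sin φ₂ = 16.0 × sin 66° / sin 43°
V₂ = 16.0 × 0.9135/0.6820 = 21 m/s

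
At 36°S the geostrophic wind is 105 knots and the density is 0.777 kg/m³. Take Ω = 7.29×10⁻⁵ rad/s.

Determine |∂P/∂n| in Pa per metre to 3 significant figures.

Coriolis parameter at 36°S:
f = 2Ω sin φ = 2 × 7.29×10⁻⁵ × sin 36° = 8.57×10⁻⁵ s⁻¹
Wind speed in SI: 105 knots = 54.0 m/s
Geostrophic balance rearranged: |∂P/∂n| = f ρ V_g
|∂P/∂n| = 8.57×10⁻⁵ × 0.777 × 54.0 = 3.60×10⁻³ Pa/m

3.60×10⁻³ Pa/m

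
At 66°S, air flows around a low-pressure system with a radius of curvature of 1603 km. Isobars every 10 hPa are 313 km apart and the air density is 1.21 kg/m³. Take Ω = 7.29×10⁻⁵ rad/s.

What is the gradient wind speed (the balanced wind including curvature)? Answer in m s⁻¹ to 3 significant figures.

Coriolis parameter at 66°S:
f = 2Ω sin φ = 2 × 7.29×10⁻⁵ × sin 66° = 1.33×10⁻⁴ s⁻¹
Pressure gradient: |∂P/∂n| = 1000 Pa / 313000 m = 3.19×10⁻³ Pa/m
Geostrophic speed: V_g = |∂P/∂n|/(fρ) = 3.19×10⁻³/(1.33×10⁻⁴ × 1.21) = 19.8 m/s
Around a low, centrifugal force acts outward with Coriolis, so pressure-gradient force balances both:
(1/ρ)|∂P/∂n| = fV + V²/R  →  V² + fR·V − fR·V_g = 0
With fR = 1.33×10⁻⁴ × 1603×10³ m = 214 m/s:
V = [−fR + √((fR)² + 4 fR V_g)]/2 = [−214 + √(214² + 4×214×19.8)]/2 = 18.3 m/s
Subgeostrophic (V < V_g = 19.8 m/s), as expected around a low.

18.3 m s⁻¹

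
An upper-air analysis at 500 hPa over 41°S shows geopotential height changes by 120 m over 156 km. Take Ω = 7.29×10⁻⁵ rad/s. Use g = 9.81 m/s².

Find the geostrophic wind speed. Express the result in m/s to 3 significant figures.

Coriolis parameter at 41°S:
f = 2Ω sin φ = 2 × 7.29×10⁻⁵ × sin 41° = 9.57×10⁻⁵ s⁻¹
Height gradient: |∂Z/∂n| = 120 m / 156000 m = 7.69×10⁻⁴
On a pressure surface, geostrophic balance gives V_g = (g/f)|∂Z/∂n|:
V_g = 9.81 × 7.69×10⁻⁴ / 9.57×10⁻⁵ = 78.9 m/s

78.9 m/s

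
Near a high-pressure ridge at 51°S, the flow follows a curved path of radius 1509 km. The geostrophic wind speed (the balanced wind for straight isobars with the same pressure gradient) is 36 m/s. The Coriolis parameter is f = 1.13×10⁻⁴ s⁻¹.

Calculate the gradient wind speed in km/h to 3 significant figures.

Around a high, pressure-gradient force acts outward with centrifugal, so Coriolis balances both:
fV = (1/ρ)|∂P/∂n| + V²/R  →  V² − fR·V + fR·V_g = 0
With fR = 1.13×10⁻⁴ × 1509×10³ m = 171 m/s:
V = [fR − √((fR)² − 4 fR V_g)]/2 = [171 − √(171² − 4×171×36)]/2 = 51.6 m/s
Supergeostrophic (V > V_g = 36 m/s), as expected around a high.
Converting: 51.6 m/s × 3.6 = 186 km/h

186 km/h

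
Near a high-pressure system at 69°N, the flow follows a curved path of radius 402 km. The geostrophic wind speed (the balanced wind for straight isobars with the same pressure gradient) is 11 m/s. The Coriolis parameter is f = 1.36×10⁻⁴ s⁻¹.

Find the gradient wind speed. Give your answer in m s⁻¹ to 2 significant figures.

Around a high, pressure-gradient force acts outward with centrifugal, so Coriolis balances both:
fV = (1/ρ)|∂P/∂n| + V²/R  →  V² − fR·V + fR·V_g = 0
With fR = 1.36×10⁻⁴ × 402×10³ m = 54.7 m/s:
V = [fR − √((fR)² − 4 fR V_g)]/2 = [54.7 − √(54.7² − 4×54.7×11)]/2 = 15.3 m/s
Supergeostrophic (V > V_g = 11 m/s), as expected around a high.

15 m s⁻¹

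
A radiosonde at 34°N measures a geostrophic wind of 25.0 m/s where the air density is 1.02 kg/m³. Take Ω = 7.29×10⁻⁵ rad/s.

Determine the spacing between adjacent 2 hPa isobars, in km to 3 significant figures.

96.2 km

Coriolis parameter at 34°N:
f = 2Ω sin φ = 2 × 7.29×10⁻⁵ × sin 34° = 8.15×10⁻⁵ s⁻¹
Geostrophic balance rearranged: |∂P/∂n| = f ρ V_g
|∂P/∂n| = 8.15×10⁻⁵ × 1.02 × 25.0 = 2.08×10⁻³ Pa/m
Isobar spacing: Δn = ΔP/|∂P/∂n| = 200 Pa / 2.08×10⁻³ Pa/m = 96199 m ≈ 96.2 km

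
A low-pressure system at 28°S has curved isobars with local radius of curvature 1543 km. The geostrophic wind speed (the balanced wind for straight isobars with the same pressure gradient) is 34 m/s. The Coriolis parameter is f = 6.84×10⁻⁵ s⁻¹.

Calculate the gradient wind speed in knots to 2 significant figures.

53 knots

Around a low, centrifugal force acts outward with Coriolis, so pressure-gradient force balances both:
(1/ρ)|∂P/∂n| = fV + V²/R  →  V² + fR·V − fR·V_g = 0
With fR = 6.84×10⁻⁵ × 1543×10³ m = 106 m/s:
V = [−fR + √((fR)² + 4 fR V_g)]/2 = [−106 + √(106² + 4×106×34)]/2 = 27.1 m/s
Subgeostrophic (V < V_g = 34 m/s), as expected around a low.
Converting: 27.1 m/s × 1.944 = 53 knots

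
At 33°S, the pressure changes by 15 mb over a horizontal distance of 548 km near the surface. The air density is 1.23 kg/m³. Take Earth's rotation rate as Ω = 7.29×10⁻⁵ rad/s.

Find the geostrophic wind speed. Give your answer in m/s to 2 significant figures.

Coriolis parameter at 33°S:
f = 2Ω sin φ = 2 × 7.29×10⁻⁵ × sin 33° = 7.94×10⁻⁵ s⁻¹
Pressure gradient: |∂P/∂n| = 1500 Pa / 548000 m = 2.74×10⁻³ Pa/m
Geostrophic balance (pressure-gradient force = Coriolis force):
V_g = (1/(fρ)) |∂P/∂n| = 2.74×10⁻³ / (7.94×10⁻⁵ × 1.23) = 28.0 m/s

28 m/s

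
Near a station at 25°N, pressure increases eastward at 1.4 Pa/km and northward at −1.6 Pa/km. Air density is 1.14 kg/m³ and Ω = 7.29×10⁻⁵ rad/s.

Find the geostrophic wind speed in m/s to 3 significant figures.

Coriolis parameter at 25°N:
f = 2Ω sin φ = 2 × 7.29×10⁻⁵ × sin 25° = 6.16×10⁻⁵ s⁻¹
Component geostrophic relations (x east, y north):
u_g = −(1/(fρ)) ∂P/∂y,  v_g = (1/(fρ)) ∂P/∂x
u_g = −(−1.6×10⁻³)/(6.16×10⁻⁵ × 1.14) = 22.8 m/s;  v_g = (1.4×10⁻³)/(6.16×10⁻⁵ × 1.14) = 19.9 m/s
|V_g| = √(u_g² + v_g²) = 30.3 m/s

30.3 m/s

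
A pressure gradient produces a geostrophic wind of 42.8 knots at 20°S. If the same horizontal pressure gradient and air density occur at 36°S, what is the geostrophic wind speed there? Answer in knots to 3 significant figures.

With the same pressure gradient and density, V_g ∝ 1/f ∝ 1/sin φ.
V₂ = V₁ · sin φ₁ / sin φ₂ = 42.8 × sin 20° / sin 36°
V₂ = 42.8 × 0.3420/0.5878 = 24.9 knots

24.9 knots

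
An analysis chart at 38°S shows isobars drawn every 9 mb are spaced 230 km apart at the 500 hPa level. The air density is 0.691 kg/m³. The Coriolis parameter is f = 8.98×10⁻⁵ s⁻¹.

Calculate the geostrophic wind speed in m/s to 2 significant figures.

Pressure gradient: |∂P/∂n| = 900 Pa / 230000 m = 3.91×10⁻³ Pa/m
Geostrophic balance (pressure-gradient force = Coriolis force):
V_g = (1/(fρ)) |∂P/∂n| = 3.91×10⁻³ / (8.98×10⁻⁵ × 0.691) = 63.1 m/s

63 m/s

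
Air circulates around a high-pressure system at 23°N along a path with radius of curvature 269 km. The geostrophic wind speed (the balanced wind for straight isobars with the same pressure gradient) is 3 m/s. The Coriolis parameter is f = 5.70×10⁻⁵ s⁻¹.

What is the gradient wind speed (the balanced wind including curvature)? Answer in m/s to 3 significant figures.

4.09 m/s

Around a high, pressure-gradient force acts outward with centrifugal, so Coriolis balances both:
fV = (1/ρ)|∂P/∂n| + V²/R  →  V² − fR·V + fR·V_g = 0
With fR = 5.70×10⁻⁵ × 269×10³ m = 15.3 m/s:
V = [fR − √((fR)² − 4 fR V_g)]/2 = [15.3 − √(15.3² − 4×15.3×3)]/2 = 4.09 m/s
Supergeostrophic (V > V_g = 3 m/s), as expected around a high.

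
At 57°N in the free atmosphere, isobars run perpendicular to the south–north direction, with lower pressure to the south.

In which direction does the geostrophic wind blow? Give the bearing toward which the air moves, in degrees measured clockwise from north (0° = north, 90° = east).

270°

The pressure-gradient force points toward the south (bearing 180°).
Geostrophic balance: in the Northern Hemisphere the Coriolis force deflects motion to the right, so the geostrophic wind blows 90° to the right of the pressure-gradient force (low pressure on the left).
Rotating 180° by 90° clockwise gives 270° — the wind blows toward the west.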